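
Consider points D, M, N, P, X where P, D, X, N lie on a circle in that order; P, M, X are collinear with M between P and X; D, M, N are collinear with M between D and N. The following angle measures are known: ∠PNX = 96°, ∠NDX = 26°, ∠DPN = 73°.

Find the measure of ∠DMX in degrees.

∠DMX = 105°

1. ∠NPX = 26°  [same arc XN]
2. ∠DXN = 107°  [cyclic PDXN, opposite ∠P+∠X]
3. ∠NXP = 58°  [△PXN]
4. ∠DNX = 47°  [△DXN]
5. ∠NDP = 58°  [same arc PN]
6. ∠DPX = 47°  [same arc DX]
7. ∠DMP = 75°  [△PMD]
8. ∠DMX = 105°  [linear pair at M on PX]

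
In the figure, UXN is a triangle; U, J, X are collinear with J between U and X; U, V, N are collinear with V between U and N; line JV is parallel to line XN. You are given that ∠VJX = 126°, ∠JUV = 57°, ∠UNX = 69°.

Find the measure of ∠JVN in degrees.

∠JVN = 111°

1. ∠UJV = 54°  [linear pair at J on UX]
2. ∠JVU = 69°  [△UJV]
3. ∠JVN = 111°  [linear pair at V on UN]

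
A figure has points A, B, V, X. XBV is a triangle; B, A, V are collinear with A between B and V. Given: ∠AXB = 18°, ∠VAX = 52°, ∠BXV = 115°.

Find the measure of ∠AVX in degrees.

∠AVX = 31°

1. ∠BAX = 128°  [linear pair at A on BV]
2. ∠ABX = 34°  [△XBA]
3. ∠VBX = 34°  [A on ray BV]
4. ∠BVX = 31°  [△XBV]
5. ∠AVX = 31°  [A on ray VB]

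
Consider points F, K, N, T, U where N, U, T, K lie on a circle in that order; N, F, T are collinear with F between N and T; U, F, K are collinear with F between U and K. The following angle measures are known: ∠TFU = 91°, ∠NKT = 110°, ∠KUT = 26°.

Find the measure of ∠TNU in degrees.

1. ∠NTU = 63°  [△UFT]
2. ∠NUT = 70°  [cyclic NUTK, opposite ∠U+∠K]
3. ∠TNU = 47°  [△NUT]

∠TNU = 47°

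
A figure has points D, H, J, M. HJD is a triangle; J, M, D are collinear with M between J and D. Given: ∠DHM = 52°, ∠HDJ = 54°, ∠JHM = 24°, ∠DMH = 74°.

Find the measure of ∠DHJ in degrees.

1. ∠HMJ = 106°  [linear pair at M on JD]
2. ∠HJM = 50°  [△HJM]
3. ∠DJH = 50°  [M on ray JD]
4. ∠DHJ = 76°  [△HJD]

∠DHJ = 76°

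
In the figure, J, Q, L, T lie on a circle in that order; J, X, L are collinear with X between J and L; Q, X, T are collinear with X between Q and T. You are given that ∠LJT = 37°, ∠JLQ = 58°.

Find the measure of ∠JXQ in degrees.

1. ∠LQT = 37°  [same arc LT]
2. ∠LXQ = 85°  [△QXL]
3. ∠JXQ = 95°  [linear pair at X on JL]

∠JXQ = 95°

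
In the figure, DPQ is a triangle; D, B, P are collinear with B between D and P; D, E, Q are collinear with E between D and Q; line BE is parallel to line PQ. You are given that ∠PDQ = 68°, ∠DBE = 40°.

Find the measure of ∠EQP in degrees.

1. ∠BDE = 68°  [B on DP, E on DQ]
2. ∠BED = 72°  [△DBE]
3. ∠BEQ = 108°  [linear pair at E on DQ]
4. ∠EQP = 72°  [BE∥PQ, co-interior at Q–E]

∠EQP = 72°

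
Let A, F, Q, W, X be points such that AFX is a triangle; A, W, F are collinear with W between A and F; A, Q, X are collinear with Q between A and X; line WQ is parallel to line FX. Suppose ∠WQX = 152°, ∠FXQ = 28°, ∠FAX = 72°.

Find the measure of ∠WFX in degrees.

1. ∠AXF = 28°  [Q on ray XA]
2. ∠AFX = 80°  [△AFX]
3. ∠WFX = 80°  [W on ray FA]

∠WFX = 80°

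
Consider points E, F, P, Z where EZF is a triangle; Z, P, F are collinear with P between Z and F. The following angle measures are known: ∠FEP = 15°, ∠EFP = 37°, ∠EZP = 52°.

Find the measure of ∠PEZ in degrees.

1. ∠EPF = 128°  [△EPF]
2. ∠EPZ = 52°  [linear pair at P on ZF]
3. ∠PEZ = 76°  [△EZP]

∠PEZ = 76°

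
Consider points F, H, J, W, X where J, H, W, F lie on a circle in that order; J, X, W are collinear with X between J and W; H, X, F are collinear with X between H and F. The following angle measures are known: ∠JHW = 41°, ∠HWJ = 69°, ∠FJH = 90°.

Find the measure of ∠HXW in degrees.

1. ∠HJW = 70°  [△JHW]
2. ∠HFJ = 69°  [same arc JH]
3. ∠FHJ = 21°  [△JHF]
4. ∠HXJ = 89°  [△JXH]
5. ∠HXW = 91°  [linear pair at X on JW]

∠HXW = 91°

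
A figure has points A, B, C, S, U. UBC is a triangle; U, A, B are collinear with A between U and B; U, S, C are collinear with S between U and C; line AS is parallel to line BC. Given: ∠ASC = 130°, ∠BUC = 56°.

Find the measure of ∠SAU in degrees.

1. ∠ASU = 50°  [linear pair at S on UC]
2. ∠AUS = 56°  [A on UB, S on UC]
3. ∠SAU = 74°  [△UAS]

∠SAU = 74°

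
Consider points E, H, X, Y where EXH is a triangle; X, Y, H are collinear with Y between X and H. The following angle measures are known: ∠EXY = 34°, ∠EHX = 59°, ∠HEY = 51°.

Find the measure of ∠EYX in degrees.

1. ∠EHY = 59°  [Y on ray HX]
2. ∠EYH = 70°  [△EYH]
3. ∠EYX = 110°  [linear pair at Y on XH]

∠EYX = 110°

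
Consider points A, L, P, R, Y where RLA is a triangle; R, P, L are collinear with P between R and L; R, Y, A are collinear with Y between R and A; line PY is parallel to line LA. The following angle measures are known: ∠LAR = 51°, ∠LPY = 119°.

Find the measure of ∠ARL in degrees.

1. ∠PYR = 51°  [PY∥LA, corresponding at Y]
2. ∠RPY = 61°  [linear pair at P on RL]
3. ∠PRY = 68°  [△RPY]
4. ∠ARL = 68°  [P on RL, Y on RA]

∠ARL = 68°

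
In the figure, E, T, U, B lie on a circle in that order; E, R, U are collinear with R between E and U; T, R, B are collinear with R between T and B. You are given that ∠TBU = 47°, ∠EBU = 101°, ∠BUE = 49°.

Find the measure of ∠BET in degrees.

∠BET = 77°

1. ∠BRU = 84°  [△URB]
2. ∠BEU = 30°  [△EUB]
3. ∠BTE = 49°  [same arc EB]
4. ∠BRE = 96°  [linear pair at R on EU]
5. ∠EBT = 54°  [△ERB]
6. ∠BET = 77°  [△ETB]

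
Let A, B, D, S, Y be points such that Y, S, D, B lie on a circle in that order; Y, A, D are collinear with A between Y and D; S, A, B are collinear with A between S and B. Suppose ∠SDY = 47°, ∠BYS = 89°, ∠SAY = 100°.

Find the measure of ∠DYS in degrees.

∠DYS = 36°

1. ∠SBY = 47°  [same arc YS]
2. ∠BSY = 44°  [△YSB]
3. ∠DYS = 36°  [△YAS]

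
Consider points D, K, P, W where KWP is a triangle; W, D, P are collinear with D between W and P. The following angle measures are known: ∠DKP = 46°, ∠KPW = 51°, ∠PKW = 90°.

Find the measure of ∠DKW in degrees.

∠DKW = 44°

1. ∠KWP = 39°  [△KWP]
2. ∠DPK = 51°  [D on ray PW]
3. ∠DWK = 39°  [D on ray WP]
4. ∠KDP = 83°  [△KDP]
5. ∠KDW = 97°  [linear pair at D on WP]
6. ∠DKW = 44°  [△KWD]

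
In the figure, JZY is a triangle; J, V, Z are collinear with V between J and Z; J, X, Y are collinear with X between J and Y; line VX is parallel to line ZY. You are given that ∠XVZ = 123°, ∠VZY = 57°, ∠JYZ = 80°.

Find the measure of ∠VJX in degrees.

∠VJX = 43°

1. ∠JVX = 57°  [linear pair at V on JZ]
2. ∠JXV = 80°  [VX∥ZY, corresponding at X]
3. ∠VJX = 43°  [△JVX]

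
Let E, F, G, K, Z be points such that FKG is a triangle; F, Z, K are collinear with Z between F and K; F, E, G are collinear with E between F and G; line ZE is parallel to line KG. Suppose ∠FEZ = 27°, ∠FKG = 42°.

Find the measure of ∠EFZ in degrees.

∠EFZ = 111°

1. ∠FGK = 27°  [ZE∥KG, corresponding at E]
2. ∠GFK = 111°  [△FKG]
3. ∠EFZ = 111°  [Z on FK, E on FG]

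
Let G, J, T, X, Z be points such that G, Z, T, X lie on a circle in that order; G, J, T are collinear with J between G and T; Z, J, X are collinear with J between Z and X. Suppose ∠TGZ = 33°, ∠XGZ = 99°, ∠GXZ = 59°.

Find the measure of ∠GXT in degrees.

1. ∠TXZ = 33°  [same arc ZT]
2. ∠XTZ = 81°  [cyclic GZTX, opposite ∠G+∠T]
3. ∠GZX = 22°  [△GZX]
4. ∠TZX = 66°  [△ZTX]
5. ∠GTX = 22°  [same arc GX]
6. ∠TGX = 66°  [same arc TX]
7. ∠GXT = 92°  [△GTX]

∠GXT = 92°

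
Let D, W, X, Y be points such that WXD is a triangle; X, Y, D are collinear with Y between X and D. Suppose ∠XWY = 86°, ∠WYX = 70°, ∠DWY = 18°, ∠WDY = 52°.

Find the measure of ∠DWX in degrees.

1. ∠WXY = 24°  [△WXY]
2. ∠WDX = 52°  [Y on ray DX]
3. ∠DXW = 24°  [Y on ray XD]
4. ∠DWX = 104°  [△WXD]

∠DWX = 104°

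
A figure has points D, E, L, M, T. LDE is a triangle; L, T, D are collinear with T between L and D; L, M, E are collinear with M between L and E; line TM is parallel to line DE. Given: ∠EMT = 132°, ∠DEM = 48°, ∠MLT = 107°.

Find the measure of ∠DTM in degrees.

1. ∠LMT = 48°  [linear pair at M on LE]
2. ∠LTM = 25°  [△LTM]
3. ∠DTM = 155°  [linear pair at T on LD]

∠DTM = 155°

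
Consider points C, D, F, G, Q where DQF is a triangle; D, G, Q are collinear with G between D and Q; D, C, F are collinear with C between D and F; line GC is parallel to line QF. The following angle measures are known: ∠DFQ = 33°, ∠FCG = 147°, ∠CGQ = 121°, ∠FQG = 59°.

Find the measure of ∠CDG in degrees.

1. ∠DCG = 33°  [GC∥QF, corresponding at C]
2. ∠CGD = 59°  [linear pair at G on DQ]
3. ∠CDG = 88°  [△DGC]

∠CDG = 88°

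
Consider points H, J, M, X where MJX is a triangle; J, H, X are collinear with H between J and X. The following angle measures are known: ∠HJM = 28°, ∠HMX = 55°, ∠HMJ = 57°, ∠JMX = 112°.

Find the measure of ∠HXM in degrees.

∠HXM = 40°

1. ∠MJX = 28°  [H on ray JX]
2. ∠JXM = 40°  [△MJX]
3. ∠HXM = 40°  [H on ray XJ]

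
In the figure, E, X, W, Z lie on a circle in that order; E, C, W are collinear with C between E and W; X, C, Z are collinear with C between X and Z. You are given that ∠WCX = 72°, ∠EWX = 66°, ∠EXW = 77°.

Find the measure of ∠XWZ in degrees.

∠XWZ = 101°

1. ∠ECX = 108°  [linear pair at C on EW]
2. ∠EZX = 66°  [same arc EX]
3. ∠WEX = 37°  [△EXW]
4. ∠EXZ = 35°  [△ECX]
5. ∠XEZ = 79°  [△EXZ]
6. ∠XWZ = 101°  [cyclic EXWZ, opposite ∠E+∠W]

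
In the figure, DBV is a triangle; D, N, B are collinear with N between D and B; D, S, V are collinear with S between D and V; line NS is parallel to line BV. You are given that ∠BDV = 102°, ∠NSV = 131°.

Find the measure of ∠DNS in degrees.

∠DNS = 29°

1. ∠NDS = 102°  [N on DB, S on DV]
2. ∠DSN = 49°  [linear pair at S on DV]
3. ∠DNS = 29°  [△DNS]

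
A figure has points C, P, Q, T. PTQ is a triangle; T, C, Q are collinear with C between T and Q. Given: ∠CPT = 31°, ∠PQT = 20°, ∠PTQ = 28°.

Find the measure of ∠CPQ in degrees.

∠CPQ = 101°

1. ∠CQP = 20°  [C on ray QT]
2. ∠CTP = 28°  [C on ray TQ]
3. ∠PCT = 121°  [△PTC]
4. ∠PCQ = 59°  [linear pair at C on TQ]
5. ∠CPQ = 101°  [△PCQ]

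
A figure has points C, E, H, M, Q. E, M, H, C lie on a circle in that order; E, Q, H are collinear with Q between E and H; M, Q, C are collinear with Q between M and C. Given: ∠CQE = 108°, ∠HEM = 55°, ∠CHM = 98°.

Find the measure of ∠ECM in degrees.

∠ECM = 45°

1. ∠HQM = 108°  [vertical angles at Q]
2. ∠HCM = 55°  [same arc MH]
3. ∠CMH = 27°  [△MHC]
4. ∠EHM = 45°  [△MQH]
5. ∠ECM = 45°  [same arc EM]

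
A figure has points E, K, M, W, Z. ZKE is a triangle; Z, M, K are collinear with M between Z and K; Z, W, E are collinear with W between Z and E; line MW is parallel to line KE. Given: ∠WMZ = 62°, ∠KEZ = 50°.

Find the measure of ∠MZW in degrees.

1. ∠EKZ = 62°  [MW∥KE, corresponding at M]
2. ∠EZK = 68°  [△ZKE]
3. ∠MZW = 68°  [M on ZK, W on ZE]

∠MZW = 68°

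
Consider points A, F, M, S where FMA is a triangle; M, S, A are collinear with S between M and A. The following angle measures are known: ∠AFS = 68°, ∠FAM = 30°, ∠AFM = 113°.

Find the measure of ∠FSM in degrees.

∠FSM = 98°

1. ∠FAS = 30°  [S on ray AM]
2. ∠ASF = 82°  [△FSA]
3. ∠FSM = 98°  [linear pair at S on MA]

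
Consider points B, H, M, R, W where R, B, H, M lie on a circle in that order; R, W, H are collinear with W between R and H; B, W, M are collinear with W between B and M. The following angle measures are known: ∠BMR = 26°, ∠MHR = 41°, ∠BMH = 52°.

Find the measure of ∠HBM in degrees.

1. ∠MBR = 41°  [same arc RM]
2. ∠BRM = 113°  [△RBM]
3. ∠BHM = 67°  [cyclic RBHM, opposite ∠R+∠H]
4. ∠HBM = 61°  [△BHM]

∠HBM = 61°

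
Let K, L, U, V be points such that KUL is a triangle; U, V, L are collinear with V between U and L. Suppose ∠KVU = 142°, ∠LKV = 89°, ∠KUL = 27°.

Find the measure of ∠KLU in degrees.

∠KLU = 53°

1. ∠KVL = 38°  [linear pair at V on UL]
2. ∠KLV = 53°  [△KVL]
3. ∠KLU = 53°  [V on ray LU]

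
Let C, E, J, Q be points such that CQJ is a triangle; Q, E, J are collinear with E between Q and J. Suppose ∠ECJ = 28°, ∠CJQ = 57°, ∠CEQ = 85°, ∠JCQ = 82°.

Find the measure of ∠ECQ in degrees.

1. ∠CQJ = 41°  [△CQJ]
2. ∠CQE = 41°  [E on ray QJ]
3. ∠ECQ = 54°  [△CQE]

∠ECQ = 54°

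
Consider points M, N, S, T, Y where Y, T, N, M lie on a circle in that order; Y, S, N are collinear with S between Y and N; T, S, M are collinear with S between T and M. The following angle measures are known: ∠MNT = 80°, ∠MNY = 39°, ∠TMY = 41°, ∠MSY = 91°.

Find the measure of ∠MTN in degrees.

∠MTN = 48°

1. ∠TNY = 41°  [same arc YT]
2. ∠NST = 91°  [vertical angles at S]
3. ∠MTN = 48°  [△TSN]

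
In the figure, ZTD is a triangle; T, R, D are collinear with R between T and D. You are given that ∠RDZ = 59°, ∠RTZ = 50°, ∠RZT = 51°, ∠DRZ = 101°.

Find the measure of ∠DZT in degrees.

∠DZT = 71°

1. ∠TDZ = 59°  [R on ray DT]
2. ∠DTZ = 50°  [R on ray TD]
3. ∠DZT = 71°  [△ZTD]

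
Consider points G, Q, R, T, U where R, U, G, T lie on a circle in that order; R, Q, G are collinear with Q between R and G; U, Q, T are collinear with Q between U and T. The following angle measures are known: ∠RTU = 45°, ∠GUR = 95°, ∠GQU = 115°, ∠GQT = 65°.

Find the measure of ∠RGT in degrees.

1. ∠RGU = 45°  [same arc RU]
2. ∠GRU = 40°  [△RUG]
3. ∠GTU = 40°  [same arc UG]
4. ∠RGT = 75°  [△GQT]

∠RGT = 75°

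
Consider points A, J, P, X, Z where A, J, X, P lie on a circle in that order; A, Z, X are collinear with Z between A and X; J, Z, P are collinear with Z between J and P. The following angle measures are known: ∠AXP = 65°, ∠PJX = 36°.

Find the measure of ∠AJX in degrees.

∠AJX = 101°

1. ∠PAX = 36°  [same arc XP]
2. ∠APX = 79°  [△AXP]
3. ∠AJX = 101°  [cyclic AJXP, opposite ∠J+∠P]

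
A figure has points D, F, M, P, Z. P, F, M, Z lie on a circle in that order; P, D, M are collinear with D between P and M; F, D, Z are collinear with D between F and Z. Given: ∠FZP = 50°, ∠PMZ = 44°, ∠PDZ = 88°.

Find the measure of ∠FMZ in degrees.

∠FMZ = 94°

1. ∠FMP = 50°  [same arc PF]
2. ∠FDM = 88°  [vertical angles at D]
3. ∠MDZ = 92°  [linear pair at D on PM]
4. ∠MFZ = 42°  [△FDM]
5. ∠FZM = 44°  [△MDZ]
6. ∠FMZ = 94°  [△FMZ]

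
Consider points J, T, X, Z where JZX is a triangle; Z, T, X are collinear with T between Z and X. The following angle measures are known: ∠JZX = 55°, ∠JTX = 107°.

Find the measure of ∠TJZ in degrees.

1. ∠JZT = 55°  [T on ray ZX]
2. ∠JTZ = 73°  [linear pair at T on ZX]
3. ∠TJZ = 52°  [△JZT]

∠TJZ = 52°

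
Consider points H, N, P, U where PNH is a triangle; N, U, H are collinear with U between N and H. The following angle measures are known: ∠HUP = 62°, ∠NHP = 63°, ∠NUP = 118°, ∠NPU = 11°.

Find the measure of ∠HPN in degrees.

∠HPN = 66°

1. ∠PNU = 51°  [△PNU]
2. ∠HNP = 51°  [U on ray NH]
3. ∠HPN = 66°  [△PNH]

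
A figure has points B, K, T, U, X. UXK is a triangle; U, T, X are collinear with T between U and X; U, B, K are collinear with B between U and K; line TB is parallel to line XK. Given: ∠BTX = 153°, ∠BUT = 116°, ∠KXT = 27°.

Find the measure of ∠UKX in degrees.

∠UKX = 37°

1. ∠BTU = 27°  [linear pair at T on UX]
2. ∠TBU = 37°  [△UTB]
3. ∠UKX = 37°  [TB∥XK, corresponding at B]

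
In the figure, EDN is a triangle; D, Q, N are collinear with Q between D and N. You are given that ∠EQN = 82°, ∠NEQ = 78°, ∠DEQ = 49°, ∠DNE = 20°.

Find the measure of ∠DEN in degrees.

1. ∠DQE = 98°  [linear pair at Q on DN]
2. ∠EDQ = 33°  [△EDQ]
3. ∠EDN = 33°  [Q on ray DN]
4. ∠DEN = 127°  [△EDN]

∠DEN = 127°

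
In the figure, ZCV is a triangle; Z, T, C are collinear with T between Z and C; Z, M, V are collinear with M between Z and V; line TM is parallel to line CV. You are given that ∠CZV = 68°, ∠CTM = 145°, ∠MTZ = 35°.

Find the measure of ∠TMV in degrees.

1. ∠MZT = 68°  [T on ZC, M on ZV]
2. ∠TMZ = 77°  [△ZTM]
3. ∠TMV = 103°  [linear pair at M on ZV]

∠TMV = 103°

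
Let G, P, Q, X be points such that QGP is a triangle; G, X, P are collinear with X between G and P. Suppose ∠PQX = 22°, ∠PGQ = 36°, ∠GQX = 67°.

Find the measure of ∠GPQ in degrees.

1. ∠QGX = 36°  [X on ray GP]
2. ∠GXQ = 77°  [△QGX]
3. ∠PXQ = 103°  [linear pair at X on GP]
4. ∠QPX = 55°  [△QXP]
5. ∠GPQ = 55°  [X on ray PG]

∠GPQ = 55°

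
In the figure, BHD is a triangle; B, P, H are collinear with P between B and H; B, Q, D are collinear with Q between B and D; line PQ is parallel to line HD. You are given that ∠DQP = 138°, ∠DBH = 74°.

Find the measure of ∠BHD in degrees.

1. ∠BQP = 42°  [linear pair at Q on BD]
2. ∠PBQ = 74°  [P on BH, Q on BD]
3. ∠BPQ = 64°  [△BPQ]
4. ∠BHD = 64°  [PQ∥HD, corresponding at P]

∠BHD = 64°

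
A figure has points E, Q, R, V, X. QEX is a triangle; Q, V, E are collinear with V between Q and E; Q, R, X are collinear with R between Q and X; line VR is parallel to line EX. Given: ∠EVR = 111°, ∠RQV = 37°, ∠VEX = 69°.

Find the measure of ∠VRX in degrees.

∠VRX = 106°

1. ∠QVR = 69°  [linear pair at V on QE]
2. ∠QRV = 74°  [△QVR]
3. ∠VRX = 106°  [linear pair at R on QX]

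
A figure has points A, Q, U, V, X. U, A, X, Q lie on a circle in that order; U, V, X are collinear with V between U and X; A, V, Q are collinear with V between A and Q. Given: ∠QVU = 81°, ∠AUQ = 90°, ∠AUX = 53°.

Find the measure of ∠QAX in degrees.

1. ∠AXQ = 90°  [cyclic UAXQ, opposite ∠U+∠X]
2. ∠AQX = 53°  [same arc AX]
3. ∠QAX = 37°  [△AXQ]

∠QAX = 37°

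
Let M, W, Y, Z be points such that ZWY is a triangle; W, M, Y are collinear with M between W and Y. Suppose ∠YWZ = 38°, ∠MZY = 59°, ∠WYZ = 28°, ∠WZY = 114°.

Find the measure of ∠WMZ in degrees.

∠WMZ = 87°

1. ∠MYZ = 28°  [M on ray YW]
2. ∠YMZ = 93°  [△ZMY]
3. ∠WMZ = 87°  [linear pair at M on WY]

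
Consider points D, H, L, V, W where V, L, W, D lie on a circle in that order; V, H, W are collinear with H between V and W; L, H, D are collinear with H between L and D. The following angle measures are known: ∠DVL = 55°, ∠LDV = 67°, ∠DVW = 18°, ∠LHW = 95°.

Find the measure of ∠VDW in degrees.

1. ∠DLV = 58°  [△VLD]
2. ∠DWV = 58°  [same arc VD]
3. ∠VDW = 104°  [△VWD]

∠VDW = 104°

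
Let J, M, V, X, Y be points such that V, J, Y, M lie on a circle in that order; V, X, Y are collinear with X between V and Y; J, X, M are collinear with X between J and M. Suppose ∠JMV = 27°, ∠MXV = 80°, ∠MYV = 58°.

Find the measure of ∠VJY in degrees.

∠VJY = 131°

1. ∠MVY = 73°  [△VXM]
2. ∠VMY = 49°  [△VYM]
3. ∠VJY = 131°  [cyclic VJYM, opposite ∠J+∠M]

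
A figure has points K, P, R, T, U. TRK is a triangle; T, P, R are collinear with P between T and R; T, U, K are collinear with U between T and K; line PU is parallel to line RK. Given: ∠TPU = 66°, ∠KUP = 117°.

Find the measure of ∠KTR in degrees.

∠KTR = 51°

1. ∠PUT = 63°  [linear pair at U on TK]
2. ∠PTU = 51°  [△TPU]
3. ∠KTR = 51°  [P on TR, U on TK]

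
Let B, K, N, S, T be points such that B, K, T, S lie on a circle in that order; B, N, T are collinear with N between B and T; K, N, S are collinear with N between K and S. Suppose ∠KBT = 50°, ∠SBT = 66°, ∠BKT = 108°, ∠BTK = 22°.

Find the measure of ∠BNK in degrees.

∠BNK = 88°

1. ∠SKT = 66°  [same arc TS]
2. ∠KNT = 92°  [△KNT]
3. ∠BNK = 88°  [linear pair at N on BT]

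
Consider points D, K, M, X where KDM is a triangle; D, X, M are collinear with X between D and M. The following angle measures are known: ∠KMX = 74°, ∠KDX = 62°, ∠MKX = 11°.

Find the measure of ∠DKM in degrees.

1. ∠DMK = 74°  [X on ray MD]
2. ∠KDM = 62°  [X on ray DM]
3. ∠DKM = 44°  [△KDM]

∠DKM = 44°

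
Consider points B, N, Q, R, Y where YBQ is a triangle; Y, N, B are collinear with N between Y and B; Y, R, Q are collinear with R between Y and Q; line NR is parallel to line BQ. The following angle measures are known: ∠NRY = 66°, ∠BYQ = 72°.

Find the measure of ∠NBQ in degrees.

∠NBQ = 42°

1. ∠BQY = 66°  [NR∥BQ, corresponding at R]
2. ∠QBY = 42°  [△YBQ]
3. ∠NBQ = 42°  [N on ray BY]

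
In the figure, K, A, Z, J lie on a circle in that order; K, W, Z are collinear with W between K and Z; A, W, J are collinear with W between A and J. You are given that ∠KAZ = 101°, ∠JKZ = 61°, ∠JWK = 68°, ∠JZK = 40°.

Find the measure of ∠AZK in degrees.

∠AZK = 51°

1. ∠JAZ = 61°  [same arc ZJ]
2. ∠AWZ = 68°  [vertical angles at W]
3. ∠AZK = 51°  [△AWZ]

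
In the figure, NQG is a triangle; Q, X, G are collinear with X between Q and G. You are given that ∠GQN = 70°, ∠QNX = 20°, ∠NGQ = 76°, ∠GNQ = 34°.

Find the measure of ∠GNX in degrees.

∠GNX = 14°

1. ∠NQX = 70°  [X on ray QG]
2. ∠NXQ = 90°  [△NQX]
3. ∠NGX = 76°  [X on ray GQ]
4. ∠GXN = 90°  [linear pair at X on QG]
5. ∠GNX = 14°  [△NXG]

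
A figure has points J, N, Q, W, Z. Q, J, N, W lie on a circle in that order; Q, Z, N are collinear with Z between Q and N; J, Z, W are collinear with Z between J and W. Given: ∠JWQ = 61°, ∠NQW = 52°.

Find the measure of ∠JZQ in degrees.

∠JZQ = 113°

1. ∠JNQ = 61°  [same arc QJ]
2. ∠NJW = 52°  [same arc NW]
3. ∠JZN = 67°  [△JZN]
4. ∠JZQ = 113°  [linear pair at Z on QN]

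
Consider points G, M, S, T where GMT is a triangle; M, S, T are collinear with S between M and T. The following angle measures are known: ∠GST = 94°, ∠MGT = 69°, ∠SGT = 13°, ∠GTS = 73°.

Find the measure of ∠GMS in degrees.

∠GMS = 38°

1. ∠GTM = 73°  [S on ray TM]
2. ∠GMT = 38°  [△GMT]
3. ∠GMS = 38°  [S on ray MT]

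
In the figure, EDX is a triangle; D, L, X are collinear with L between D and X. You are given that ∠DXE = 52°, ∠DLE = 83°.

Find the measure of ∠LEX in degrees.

∠LEX = 31°

1. ∠EXL = 52°  [L on ray XD]
2. ∠ELX = 97°  [linear pair at L on DX]
3. ∠LEX = 31°  [△ELX]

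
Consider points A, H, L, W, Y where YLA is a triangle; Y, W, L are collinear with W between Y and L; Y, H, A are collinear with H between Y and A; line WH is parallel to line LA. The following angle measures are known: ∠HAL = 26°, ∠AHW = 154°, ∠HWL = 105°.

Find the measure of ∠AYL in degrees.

1. ∠WHY = 26°  [linear pair at H on YA]
2. ∠HWY = 75°  [linear pair at W on YL]
3. ∠HYW = 79°  [△YWH]
4. ∠AYL = 79°  [W on YL, H on YA]

∠AYL = 79°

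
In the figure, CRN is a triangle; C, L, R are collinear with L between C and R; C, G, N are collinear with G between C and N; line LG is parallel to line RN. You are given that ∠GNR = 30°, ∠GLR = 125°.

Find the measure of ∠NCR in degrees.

1. ∠CNR = 30°  [G on ray NC]
2. ∠CLG = 55°  [linear pair at L on CR]
3. ∠CGL = 30°  [LG∥RN, corresponding at G]
4. ∠GCL = 95°  [△CLG]
5. ∠NCR = 95°  [L on CR, G on CN]

∠NCR = 95°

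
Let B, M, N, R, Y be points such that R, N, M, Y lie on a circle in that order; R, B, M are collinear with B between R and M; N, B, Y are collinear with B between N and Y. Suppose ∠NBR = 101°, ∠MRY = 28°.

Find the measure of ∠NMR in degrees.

1. ∠MBN = 79°  [linear pair at B on RM]
2. ∠MNY = 28°  [same arc MY]
3. ∠NMR = 73°  [△NBM]

∠NMR = 73°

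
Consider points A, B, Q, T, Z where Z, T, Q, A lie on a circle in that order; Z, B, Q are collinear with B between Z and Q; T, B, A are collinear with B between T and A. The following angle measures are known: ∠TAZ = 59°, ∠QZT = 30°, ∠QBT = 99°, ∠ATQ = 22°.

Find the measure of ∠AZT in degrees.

∠AZT = 52°

1. ∠QAT = 30°  [same arc TQ]
2. ∠AQT = 128°  [△TQA]
3. ∠AZT = 52°  [cyclic ZTQA, opposite ∠Z+∠Q]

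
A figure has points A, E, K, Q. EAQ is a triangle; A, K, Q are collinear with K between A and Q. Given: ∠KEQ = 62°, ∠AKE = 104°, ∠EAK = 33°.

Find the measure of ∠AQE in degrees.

1. ∠EKQ = 76°  [linear pair at K on AQ]
2. ∠EQK = 42°  [△EKQ]
3. ∠AQE = 42°  [K on ray QA]

∠AQE = 42°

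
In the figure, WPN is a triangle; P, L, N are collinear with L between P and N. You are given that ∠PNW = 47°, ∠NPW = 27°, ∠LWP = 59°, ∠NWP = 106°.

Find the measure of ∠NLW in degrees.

∠NLW = 86°

1. ∠LPW = 27°  [L on ray PN]
2. ∠PLW = 94°  [△WPL]
3. ∠NLW = 86°  [linear pair at L on PN]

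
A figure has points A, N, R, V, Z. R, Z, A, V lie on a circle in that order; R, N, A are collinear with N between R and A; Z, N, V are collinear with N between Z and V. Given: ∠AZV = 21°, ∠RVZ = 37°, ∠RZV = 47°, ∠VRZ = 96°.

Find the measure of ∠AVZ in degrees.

∠AVZ = 75°

1. ∠ARV = 21°  [same arc AV]
2. ∠RNV = 122°  [△RNV]
3. ∠RAV = 47°  [same arc RV]
4. ∠ANV = 58°  [linear pair at N on RA]
5. ∠AVZ = 75°  [△ANV]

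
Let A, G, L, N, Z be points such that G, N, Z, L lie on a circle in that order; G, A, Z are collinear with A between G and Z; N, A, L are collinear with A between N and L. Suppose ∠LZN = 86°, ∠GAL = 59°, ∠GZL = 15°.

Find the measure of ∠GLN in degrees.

∠GLN = 71°

1. ∠LGN = 94°  [cyclic GNZL, opposite ∠G+∠Z]
2. ∠GNL = 15°  [same arc GL]
3. ∠GLN = 71°  [△GNL]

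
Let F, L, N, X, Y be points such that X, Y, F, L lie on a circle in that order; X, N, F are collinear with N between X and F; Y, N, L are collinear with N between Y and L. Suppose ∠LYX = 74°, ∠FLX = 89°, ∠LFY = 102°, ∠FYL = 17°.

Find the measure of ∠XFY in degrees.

∠XFY = 28°

1. ∠LXY = 78°  [cyclic XYFL, opposite ∠X+∠F]
2. ∠XLY = 28°  [△XYL]
3. ∠XFY = 28°  [same arc XY]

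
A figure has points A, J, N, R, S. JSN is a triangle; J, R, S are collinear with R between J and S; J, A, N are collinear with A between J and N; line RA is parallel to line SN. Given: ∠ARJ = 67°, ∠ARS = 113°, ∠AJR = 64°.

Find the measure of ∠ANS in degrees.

∠ANS = 49°

1. ∠JAR = 49°  [△JRA]
2. ∠NAR = 131°  [linear pair at A on JN]
3. ∠ANS = 49°  [RA∥SN, co-interior at N–A]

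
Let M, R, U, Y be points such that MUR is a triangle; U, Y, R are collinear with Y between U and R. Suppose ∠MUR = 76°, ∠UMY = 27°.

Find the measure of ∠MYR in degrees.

1. ∠MUY = 76°  [Y on ray UR]
2. ∠MYU = 77°  [△MUY]
3. ∠MYR = 103°  [linear pair at Y on UR]

∠MYR = 103°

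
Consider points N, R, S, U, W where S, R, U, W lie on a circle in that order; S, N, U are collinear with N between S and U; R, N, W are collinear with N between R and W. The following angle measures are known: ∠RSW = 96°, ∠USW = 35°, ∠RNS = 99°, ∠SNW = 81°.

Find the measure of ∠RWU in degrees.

1. ∠RUW = 84°  [cyclic SRUW, opposite ∠S+∠U]
2. ∠URW = 35°  [same arc UW]
3. ∠RWU = 61°  [△RUW]

∠RWU = 61°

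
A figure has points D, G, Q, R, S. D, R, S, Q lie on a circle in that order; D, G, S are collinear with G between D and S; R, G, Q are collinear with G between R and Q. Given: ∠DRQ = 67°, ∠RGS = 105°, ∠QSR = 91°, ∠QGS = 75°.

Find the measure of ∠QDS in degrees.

1. ∠DGQ = 105°  [vertical angles at G]
2. ∠QDR = 89°  [cyclic DRSQ, opposite ∠D+∠S]
3. ∠DQR = 24°  [△DRQ]
4. ∠QDS = 51°  [△DGQ]

∠QDS = 51°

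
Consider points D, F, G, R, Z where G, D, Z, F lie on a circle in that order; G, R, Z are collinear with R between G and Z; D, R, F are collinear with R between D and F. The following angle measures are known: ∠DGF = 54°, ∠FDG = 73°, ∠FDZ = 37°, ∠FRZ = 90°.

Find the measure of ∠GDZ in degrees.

1. ∠DZF = 126°  [cyclic GDZF, opposite ∠G+∠Z]
2. ∠DFG = 53°  [△GDF]
3. ∠DFZ = 17°  [△DZF]
4. ∠DZG = 53°  [same arc GD]
5. ∠DGZ = 17°  [same arc DZ]
6. ∠GDZ = 110°  [△GDZ]

∠GDZ = 110°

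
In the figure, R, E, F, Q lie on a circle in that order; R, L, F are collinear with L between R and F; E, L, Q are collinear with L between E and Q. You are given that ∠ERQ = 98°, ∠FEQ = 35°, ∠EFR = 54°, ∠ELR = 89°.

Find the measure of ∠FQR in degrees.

∠FQR = 117°

1. ∠EFQ = 82°  [cyclic REFQ, opposite ∠R+∠F]
2. ∠FRQ = 35°  [same arc FQ]
3. ∠EQF = 63°  [△EFQ]
4. ∠FLQ = 89°  [vertical angles at L]
5. ∠QFR = 28°  [△FLQ]
6. ∠FQR = 117°  [△RFQ]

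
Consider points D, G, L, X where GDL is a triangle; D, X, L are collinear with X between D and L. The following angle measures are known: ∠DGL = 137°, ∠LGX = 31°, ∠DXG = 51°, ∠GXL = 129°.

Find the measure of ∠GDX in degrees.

1. ∠GLX = 20°  [△GXL]
2. ∠DLG = 20°  [X on ray LD]
3. ∠GDL = 23°  [△GDL]
4. ∠GDX = 23°  [X on ray DL]

∠GDX = 23°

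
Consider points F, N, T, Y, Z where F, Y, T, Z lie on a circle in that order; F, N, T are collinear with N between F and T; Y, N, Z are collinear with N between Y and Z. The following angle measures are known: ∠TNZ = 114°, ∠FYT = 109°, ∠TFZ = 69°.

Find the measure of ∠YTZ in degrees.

∠YTZ = 85°

1. ∠FZT = 71°  [cyclic FYTZ, opposite ∠Y+∠Z]
2. ∠TYZ = 69°  [same arc TZ]
3. ∠FTZ = 40°  [△FTZ]
4. ∠TZY = 26°  [△TNZ]
5. ∠YTZ = 85°  [△YTZ]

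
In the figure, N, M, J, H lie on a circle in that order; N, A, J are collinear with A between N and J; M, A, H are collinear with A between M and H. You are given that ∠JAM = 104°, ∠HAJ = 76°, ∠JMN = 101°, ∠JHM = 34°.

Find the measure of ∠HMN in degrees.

1. ∠MAN = 76°  [linear pair at A on NJ]
2. ∠JNM = 34°  [same arc MJ]
3. ∠HMN = 70°  [△NAM]

∠HMN = 70°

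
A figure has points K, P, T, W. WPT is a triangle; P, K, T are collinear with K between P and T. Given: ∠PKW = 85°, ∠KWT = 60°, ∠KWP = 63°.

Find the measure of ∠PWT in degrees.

∠PWT = 123°

1. ∠KPW = 32°  [△WPK]
2. ∠TKW = 95°  [linear pair at K on PT]
3. ∠KTW = 25°  [△WKT]
4. ∠TPW = 32°  [K on ray PT]
5. ∠PTW = 25°  [K on ray TP]
6. ∠PWT = 123°  [△WPT]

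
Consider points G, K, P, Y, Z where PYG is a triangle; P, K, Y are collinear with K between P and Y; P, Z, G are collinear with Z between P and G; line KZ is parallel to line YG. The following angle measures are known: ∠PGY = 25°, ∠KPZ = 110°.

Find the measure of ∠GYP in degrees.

1. ∠KZP = 25°  [KZ∥YG, corresponding at Z]
2. ∠PKZ = 45°  [△PKZ]
3. ∠GYP = 45°  [KZ∥YG, corresponding at K]

∠GYP = 45°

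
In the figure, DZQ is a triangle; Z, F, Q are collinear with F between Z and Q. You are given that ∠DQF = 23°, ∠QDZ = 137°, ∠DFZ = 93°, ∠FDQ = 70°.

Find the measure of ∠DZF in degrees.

1. ∠DQZ = 23°  [F on ray QZ]
2. ∠DZQ = 20°  [△DZQ]
3. ∠DZF = 20°  [F on ray ZQ]

∠DZF = 20°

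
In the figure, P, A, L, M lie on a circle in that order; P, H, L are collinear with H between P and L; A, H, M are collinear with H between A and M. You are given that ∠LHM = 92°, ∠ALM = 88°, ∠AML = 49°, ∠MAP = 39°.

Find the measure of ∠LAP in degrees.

1. ∠AHP = 92°  [vertical angles at H]
2. ∠LAM = 43°  [△ALM]
3. ∠APL = 49°  [same arc AL]
4. ∠AHL = 88°  [linear pair at H on PL]
5. ∠ALP = 49°  [△AHL]
6. ∠LAP = 82°  [△PAL]

∠LAP = 82°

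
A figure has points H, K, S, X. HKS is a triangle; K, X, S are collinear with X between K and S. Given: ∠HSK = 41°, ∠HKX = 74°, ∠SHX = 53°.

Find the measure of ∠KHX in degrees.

∠KHX = 12°

1. ∠HSX = 41°  [X on ray SK]
2. ∠HXS = 86°  [△HXS]
3. ∠HXK = 94°  [linear pair at X on KS]
4. ∠KHX = 12°  [△HKX]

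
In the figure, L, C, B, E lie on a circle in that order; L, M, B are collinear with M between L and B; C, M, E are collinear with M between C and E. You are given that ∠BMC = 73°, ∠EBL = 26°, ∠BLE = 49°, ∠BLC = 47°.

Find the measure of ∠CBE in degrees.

∠CBE = 84°

1. ∠BCE = 49°  [same arc BE]
2. ∠BEC = 47°  [same arc CB]
3. ∠CBE = 84°  [△CBE]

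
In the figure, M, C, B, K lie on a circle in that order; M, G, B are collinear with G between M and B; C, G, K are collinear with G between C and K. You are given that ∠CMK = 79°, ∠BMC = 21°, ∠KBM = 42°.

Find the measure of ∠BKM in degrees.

1. ∠CBK = 101°  [cyclic MCBK, opposite ∠M+∠B]
2. ∠BKC = 21°  [same arc CB]
3. ∠BCK = 58°  [△CBK]
4. ∠BMK = 58°  [same arc BK]
5. ∠BKM = 80°  [△MBK]

∠BKM = 80°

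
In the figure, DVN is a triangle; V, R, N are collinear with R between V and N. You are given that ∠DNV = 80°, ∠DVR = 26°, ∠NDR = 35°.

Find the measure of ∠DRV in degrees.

∠DRV = 115°

1. ∠DNR = 80°  [R on ray NV]
2. ∠DRN = 65°  [△DRN]
3. ∠DRV = 115°  [linear pair at R on VN]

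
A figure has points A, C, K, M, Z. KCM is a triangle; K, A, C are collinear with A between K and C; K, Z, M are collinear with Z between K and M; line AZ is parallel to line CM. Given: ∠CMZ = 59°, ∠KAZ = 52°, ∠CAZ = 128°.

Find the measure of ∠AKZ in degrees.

1. ∠CMK = 59°  [Z on ray MK]
2. ∠KCM = 52°  [AZ∥CM, corresponding at A]
3. ∠CKM = 69°  [△KCM]
4. ∠AKZ = 69°  [A on KC, Z on KM]

∠AKZ = 69°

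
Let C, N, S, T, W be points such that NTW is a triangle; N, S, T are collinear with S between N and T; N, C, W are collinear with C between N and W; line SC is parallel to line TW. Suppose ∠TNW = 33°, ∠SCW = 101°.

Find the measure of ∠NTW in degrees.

∠NTW = 68°

1. ∠CNS = 33°  [S on NT, C on NW]
2. ∠NCS = 79°  [linear pair at C on NW]
3. ∠CSN = 68°  [△NSC]
4. ∠NTW = 68°  [SC∥TW, corresponding at S]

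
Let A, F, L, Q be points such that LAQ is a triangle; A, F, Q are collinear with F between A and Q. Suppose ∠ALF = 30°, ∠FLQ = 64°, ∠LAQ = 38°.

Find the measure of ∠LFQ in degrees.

∠LFQ = 68°

1. ∠FAL = 38°  [F on ray AQ]
2. ∠AFL = 112°  [△LAF]
3. ∠LFQ = 68°  [linear pair at F on AQ]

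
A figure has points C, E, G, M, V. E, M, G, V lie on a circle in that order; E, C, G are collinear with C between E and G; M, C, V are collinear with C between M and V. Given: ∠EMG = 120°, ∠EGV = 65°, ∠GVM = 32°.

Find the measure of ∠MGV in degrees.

1. ∠EVG = 60°  [cyclic EMGV, opposite ∠M+∠V]
2. ∠GEV = 55°  [△EGV]
3. ∠GMV = 55°  [same arc GV]
4. ∠MGV = 93°  [△MGV]

∠MGV = 93°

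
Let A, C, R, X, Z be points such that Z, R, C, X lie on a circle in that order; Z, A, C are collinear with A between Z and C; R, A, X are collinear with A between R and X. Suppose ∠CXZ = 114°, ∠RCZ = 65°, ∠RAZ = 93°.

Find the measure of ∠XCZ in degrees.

∠XCZ = 38°

1. ∠CRZ = 66°  [cyclic ZRCX, opposite ∠R+∠X]
2. ∠CZR = 49°  [△ZRC]
3. ∠CAX = 93°  [vertical angles at A]
4. ∠CXR = 49°  [same arc RC]
5. ∠XCZ = 38°  [△CAX]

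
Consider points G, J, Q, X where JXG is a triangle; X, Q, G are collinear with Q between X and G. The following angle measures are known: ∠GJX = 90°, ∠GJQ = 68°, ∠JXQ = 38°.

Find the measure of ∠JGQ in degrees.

1. ∠GXJ = 38°  [Q on ray XG]
2. ∠JGX = 52°  [△JXG]
3. ∠JGQ = 52°  [Q on ray GX]

∠JGQ = 52°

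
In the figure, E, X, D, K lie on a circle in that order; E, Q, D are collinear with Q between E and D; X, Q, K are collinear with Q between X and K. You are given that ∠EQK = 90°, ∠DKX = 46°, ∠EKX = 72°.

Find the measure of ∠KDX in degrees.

∠KDX = 116°

1. ∠DQX = 90°  [vertical angles at Q]
2. ∠EDX = 72°  [same arc EX]
3. ∠DXK = 18°  [△XQD]
4. ∠KDX = 116°  [△XDK]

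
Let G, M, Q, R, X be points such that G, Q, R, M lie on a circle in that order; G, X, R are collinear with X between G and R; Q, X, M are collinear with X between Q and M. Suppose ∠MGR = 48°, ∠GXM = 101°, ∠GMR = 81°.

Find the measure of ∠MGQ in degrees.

∠MGQ = 98°

1. ∠GRM = 51°  [△GRM]
2. ∠GMQ = 31°  [△GXM]
3. ∠GQM = 51°  [same arc GM]
4. ∠MGQ = 98°  [△GQM]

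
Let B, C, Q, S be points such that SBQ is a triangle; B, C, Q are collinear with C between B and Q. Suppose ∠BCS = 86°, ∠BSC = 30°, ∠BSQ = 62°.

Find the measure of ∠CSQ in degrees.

1. ∠CBS = 64°  [△SBC]
2. ∠QCS = 94°  [linear pair at C on BQ]
3. ∠QBS = 64°  [C on ray BQ]
4. ∠BQS = 54°  [△SBQ]
5. ∠CQS = 54°  [C on ray QB]
6. ∠CSQ = 32°  [△SCQ]

∠CSQ = 32°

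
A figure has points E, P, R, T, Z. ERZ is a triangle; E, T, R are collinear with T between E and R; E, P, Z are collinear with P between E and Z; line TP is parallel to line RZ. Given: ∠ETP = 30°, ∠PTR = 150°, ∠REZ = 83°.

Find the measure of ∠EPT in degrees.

1. ∠ERZ = 30°  [TP∥RZ, corresponding at T]
2. ∠EZR = 67°  [△ERZ]
3. ∠EPT = 67°  [TP∥RZ, corresponding at P]

∠EPT = 67°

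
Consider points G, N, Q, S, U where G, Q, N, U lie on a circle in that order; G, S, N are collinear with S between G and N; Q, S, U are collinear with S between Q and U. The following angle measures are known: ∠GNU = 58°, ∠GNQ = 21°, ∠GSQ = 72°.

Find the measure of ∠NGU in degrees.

∠NGU = 51°

1. ∠GUQ = 21°  [same arc GQ]
2. ∠NSU = 72°  [vertical angles at S]
3. ∠GSU = 108°  [linear pair at S on GN]
4. ∠NGU = 51°  [△GSU]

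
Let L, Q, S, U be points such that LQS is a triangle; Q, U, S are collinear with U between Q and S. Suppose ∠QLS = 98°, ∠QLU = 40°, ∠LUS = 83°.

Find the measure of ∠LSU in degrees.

∠LSU = 39°

1. ∠LUQ = 97°  [linear pair at U on QS]
2. ∠LQU = 43°  [△LQU]
3. ∠LQS = 43°  [U on ray QS]
4. ∠LSQ = 39°  [△LQS]
5. ∠LSU = 39°  [U on ray SQ]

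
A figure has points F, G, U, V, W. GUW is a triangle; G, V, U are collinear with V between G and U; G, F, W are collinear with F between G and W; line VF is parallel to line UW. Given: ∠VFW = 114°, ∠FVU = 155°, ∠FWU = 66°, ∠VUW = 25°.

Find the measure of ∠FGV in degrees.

∠FGV = 89°

1. ∠GFV = 66°  [linear pair at F on GW]
2. ∠FVG = 25°  [linear pair at V on GU]
3. ∠FGV = 89°  [△GVF]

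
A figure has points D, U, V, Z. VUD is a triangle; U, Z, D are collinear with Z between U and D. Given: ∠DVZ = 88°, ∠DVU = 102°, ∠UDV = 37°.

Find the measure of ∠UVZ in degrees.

1. ∠DUV = 41°  [△VUD]
2. ∠VDZ = 37°  [Z on ray DU]
3. ∠VUZ = 41°  [Z on ray UD]
4. ∠DZV = 55°  [△VZD]
5. ∠UZV = 125°  [linear pair at Z on UD]
6. ∠UVZ = 14°  [△VUZ]

∠UVZ = 14°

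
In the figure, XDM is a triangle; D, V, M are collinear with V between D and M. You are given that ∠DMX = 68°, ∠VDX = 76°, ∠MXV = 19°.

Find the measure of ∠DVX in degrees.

1. ∠VMX = 68°  [V on ray MD]
2. ∠MVX = 93°  [△XVM]
3. ∠DVX = 87°  [linear pair at V on DM]

∠DVX = 87°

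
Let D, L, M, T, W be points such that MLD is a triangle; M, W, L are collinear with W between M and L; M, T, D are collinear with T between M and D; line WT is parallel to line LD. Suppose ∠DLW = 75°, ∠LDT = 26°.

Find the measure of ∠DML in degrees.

1. ∠DLM = 75°  [W on ray LM]
2. ∠LDM = 26°  [T on ray DM]
3. ∠DML = 79°  [△MLD]

∠DML = 79°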